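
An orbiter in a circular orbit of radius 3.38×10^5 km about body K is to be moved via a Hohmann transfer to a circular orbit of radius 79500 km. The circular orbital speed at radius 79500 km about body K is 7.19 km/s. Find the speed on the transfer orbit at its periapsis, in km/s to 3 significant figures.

v = 9.15 km/s

From the circular-orbit relation v² = μ/r at r = 79500 km: μ = v²r = (7.19)² × 79500 = 4.10984×10^6 km³/s².
Transfer-ellipse semi-major axis a_t = (r₁ + r₂)/2 = (3.380×10^5 + 79500)/2 = 2.0875×10^5 km.
At periapsis, r = 79500 km.
Vis-viva: v = √[μ(2/r − 1/a_t)] = √[4.10984×10^6 × (2/79500 − 1/2.0875×10^5)] = 9.149 km/s.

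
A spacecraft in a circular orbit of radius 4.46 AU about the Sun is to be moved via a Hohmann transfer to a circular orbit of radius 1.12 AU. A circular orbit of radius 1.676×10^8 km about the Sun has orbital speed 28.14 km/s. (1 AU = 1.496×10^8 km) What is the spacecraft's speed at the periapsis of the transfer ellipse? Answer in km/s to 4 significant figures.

v = 35.58 km/s

From the circular-orbit relation v² = μ/r at r = 1.676×10^8 km: μ = v²r = (28.14)² × 1.676×10^8 = 1.32716×10^11 km³/s².
In km: r₁ = 4.46 × 1.496×10^8 = 6.67216×10^8 km; r₂ = 1.12 × 1.496×10^8 = 1.67552×10^8 km.
Transfer-ellipse semi-major axis a_t = (r₁ + r₂)/2 = (6.67216×10^8 + 1.67552×10^8)/2 = 4.17384×10^8 km.
At periapsis, r = 1.67552×10^8 km.
Vis-viva: v = √[μ(2/r − 1/a_t)] = √[1.32716×10^11 × (2/1.67552×10^8 − 1/4.17384×10^8)] = 35.58 km/s.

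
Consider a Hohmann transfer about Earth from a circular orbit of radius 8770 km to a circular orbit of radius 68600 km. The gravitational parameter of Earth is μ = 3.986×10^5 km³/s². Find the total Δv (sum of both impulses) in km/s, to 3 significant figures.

Semi-major axis of the transfer orbit: a_t = (8770 + 68600)/2 = 38685 km.
At r₁ the circular-orbit speed is v₁ = √(μ/r₁) = 6.742 km/s.
On the transfer ellipse at r₁, vis-viva equation gives v_p = √[μ(2/r₁ − 1/a_t)] = 8.978 km/s.
First burn Δv₁ = |v_p − v₁| = 2.236 km/s.
At r₂, v₂ = √(μ/r₂) = 2.4105 km/s.
Transfer-orbit speed at r₂: v_a = √[μ(2/r₂ − 1/a_t)] = 1.1477 km/s.
Second burn Δv₂ = |v₂ − v_a| = 1.263 km/s.
Δv = Δv₁ + Δv₂ = 2.236 + 1.263 = 3.499 km/s.

Δv = 3.50 km/s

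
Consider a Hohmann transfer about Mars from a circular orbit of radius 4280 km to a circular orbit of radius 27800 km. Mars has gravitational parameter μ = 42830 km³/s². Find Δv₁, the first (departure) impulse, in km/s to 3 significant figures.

Δv₁ = 1.00 km/s

Transfer-ellipse semi-major axis a_t = (r₁ + r₂)/2 = (4280 + 27800)/2 = 16040 km.
On the circular orbit at r = 4280 km, v_c = √(μ/r) = 3.1634 km/s.
Vis-viva on the transfer ellipse at r = 4280 km gives v_t = √[μ(2/r − 1/a_t)] = 4.1646 km/s.
Δv₁ = |v_t − v_c| = |4.1646 − 3.1634| = 1.001 km/s.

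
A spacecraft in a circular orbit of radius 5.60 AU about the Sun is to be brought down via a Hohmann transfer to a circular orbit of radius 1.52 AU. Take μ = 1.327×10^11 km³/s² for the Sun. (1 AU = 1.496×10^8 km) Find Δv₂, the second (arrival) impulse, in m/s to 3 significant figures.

In km: r₁ = 5.60 × 1.496×10^8 = 8.3776×10^8 km; r₂ = 1.52 × 1.496×10^8 = 2.27392×10^8 km.
Transfer-ellipse semi-major axis a_t = (r₁ + r₂)/2 = (8.3776×10^8 + 2.27392×10^8)/2 = 5.32576×10^8 km.
On the circular orbit at r = 2.27392×10^8 km, v_c = √(μ/r) = 24.157 km/s.
Vis-viva on the transfer ellipse at r = 2.27392×10^8 km gives v_t = √[μ(2/r − 1/a_t)] = 30.298 km/s.
Δv₂ = |v_t − v_c| = |30.298 − 24.157| = 6.141 km/s.

Δv₂ = 6140 m/s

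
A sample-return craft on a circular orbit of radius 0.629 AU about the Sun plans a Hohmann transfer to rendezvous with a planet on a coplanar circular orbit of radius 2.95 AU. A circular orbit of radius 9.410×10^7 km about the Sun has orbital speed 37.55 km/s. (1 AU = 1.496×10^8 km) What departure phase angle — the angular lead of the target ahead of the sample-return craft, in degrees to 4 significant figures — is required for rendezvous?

φ = 94.96°

From the circular-orbit relation v² = μ/r at r = 9.410×10^7 km: μ = v²r = (37.55)² × 9.410×10^7 = 1.32681×10^11 km³/s².
In km: r₁ = 0.629 × 1.496×10^8 = 9.40984×10^7 km; r₂ = 2.95 × 1.496×10^8 = 4.4132×10^8 km.
Semi-major axis of the transfer orbit: a_t = (9.40984×10^7 + 4.4132×10^8)/2 = 2.677092×10^8 km.
Transfer time t = π√(a_t³/μ) = 3.7778×10^7 s.
The target's mean motion on its circular orbit is ω₂ = √(μ/r₂³) = 3.9289×10^-8 rad/s.
Angle swept by the target during transfer: ω₂·t = 1.4843 rad = 85.04°.
The sample-return craft traverses 180° on the transfer ellipse, so the target must lead by 180° − 85.04° = 94.96°.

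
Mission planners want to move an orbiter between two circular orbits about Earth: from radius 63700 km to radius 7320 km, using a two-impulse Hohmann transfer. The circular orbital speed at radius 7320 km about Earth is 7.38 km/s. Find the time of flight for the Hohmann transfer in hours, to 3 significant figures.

From the circular-orbit relation v² = μ/r at r = 7320 km: μ = v²r = (7.38)² × 7320 = 3.98679×10^5 km³/s².
Transfer-ellipse semi-major axis a_t = (r₁ + r₂)/2 = (63700 + 7320)/2 = 35510 km.
Half the transfer-orbit period gives t = π√(a_t³/μ) = 33290 s.
Converting: 33290 s ÷ 3600 s/hour = 9.25 hours.

t = 9.25 hours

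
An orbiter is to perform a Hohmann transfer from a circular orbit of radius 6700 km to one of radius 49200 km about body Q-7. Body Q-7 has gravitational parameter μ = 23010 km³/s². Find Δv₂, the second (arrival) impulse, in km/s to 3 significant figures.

Δv₂ = 0.349 km/s

The Hohmann ellipse has a_t = (r₁ + r₂)/2 = 27950 km.
Circular speed at r = 49200 km: v_c = √(μ/r) = 0.68387 km/s.
Vis-viva on the transfer ellipse at r = 49200 km gives v_t = √[μ(2/r − 1/a_t)] = 0.33483 km/s.
Δv₂ = |v_t − v_c| = |0.33483 − 0.68387| = 0.3490 km/s.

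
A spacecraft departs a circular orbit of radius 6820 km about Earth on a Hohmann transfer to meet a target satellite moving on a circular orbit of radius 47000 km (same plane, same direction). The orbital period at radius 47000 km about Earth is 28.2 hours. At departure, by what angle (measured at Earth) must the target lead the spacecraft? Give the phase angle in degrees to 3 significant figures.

From Kepler's third law T² = 4π²r³/μ at r = 47000 km, T = 28.2 hours = 28.2 × 3600 s = 1.0152×10^5 s: μ = 4π²r³/T² = 3.97695×10^5 km³/s².
Transfer-ellipse semi-major axis a_t = (r₁ + r₂)/2 = (6820 + 47000)/2 = 26910 km.
The half-period of the transfer ellipse is t = π√(a_t³/μ) = 21990 s.
Target angular speed ω₂ = √(μ/r₂³) = 6.189×10^-5 rad/s.
Angle swept by the target during transfer: ω₂·t = 1.361 rad = 77.98°.
Arrival is 180° from departure on the ellipse, so φ = 180° − 77.98° = 102°.

φ = 102°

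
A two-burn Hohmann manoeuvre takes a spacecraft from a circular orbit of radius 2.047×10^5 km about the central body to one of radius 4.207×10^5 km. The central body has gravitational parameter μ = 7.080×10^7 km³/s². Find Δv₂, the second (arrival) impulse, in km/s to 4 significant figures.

Transfer-ellipse semi-major axis a_t = (r₁ + r₂)/2 = (2.047×10^5 + 4.207×10^5)/2 = 3.127×10^5 km.
Circular speed at r = 4.207×10^5 km: v_c = √(μ/r) = 12.973 km/s.
Transfer-orbit speed at the same r (vis-viva, a = a_t): v_t = √[μ(2/r − 1/a_t)] = 10.496 km/s.
Δv₂ = |v_t − v_c| = |10.496 − 12.973| = 2.477 km/s.

Δv₂ = 2.477 km/s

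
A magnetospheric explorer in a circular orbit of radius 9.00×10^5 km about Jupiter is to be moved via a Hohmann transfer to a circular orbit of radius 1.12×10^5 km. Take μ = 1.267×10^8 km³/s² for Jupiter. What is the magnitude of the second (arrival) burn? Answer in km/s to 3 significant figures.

Δv₂ = 11.2 km/s

Transfer-ellipse semi-major axis a_t = (r₁ + r₂)/2 = (9.000×10^5 + 1.120×10^5)/2 = 5.060×10^5 km.
On the circular orbit at r = 1.120×10^5 km, v_c = √(μ/r) = 33.634 km/s.
Vis-viva on the transfer ellipse at r = 1.120×10^5 km gives v_t = √[μ(2/r − 1/a_t)] = 44.856 km/s.
Δv₂ = |v_t − v_c| = |44.856 − 33.634| = 11.22 km/s.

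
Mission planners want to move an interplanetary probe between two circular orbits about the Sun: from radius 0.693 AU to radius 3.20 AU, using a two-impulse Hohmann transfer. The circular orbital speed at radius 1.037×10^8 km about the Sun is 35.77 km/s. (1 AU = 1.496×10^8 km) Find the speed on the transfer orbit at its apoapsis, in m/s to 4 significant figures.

v = 9934 m/s

From the circular-orbit relation v² = μ/r at r = 1.037×10^8 km: μ = v²r = (35.77)² × 1.037×10^8 = 1.32683×10^11 km³/s².
In km: r₁ = 0.693 × 1.496×10^8 = 1.036728×10^8 km; r₂ = 3.20 × 1.496×10^8 = 4.7872×10^8 km.
The Hohmann ellipse has a_t = (r₁ + r₂)/2 = 2.911964×10^8 km.
At apoapsis, r = 4.7872×10^8 km.
From the vis-viva equation, v = √[μ(2/r − 1/a_t)] = 9.934 km/s.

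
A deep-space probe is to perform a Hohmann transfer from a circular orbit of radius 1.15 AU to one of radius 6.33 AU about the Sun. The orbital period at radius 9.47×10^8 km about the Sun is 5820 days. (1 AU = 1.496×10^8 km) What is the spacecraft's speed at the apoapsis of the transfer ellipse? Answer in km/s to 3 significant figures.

From Kepler's third law T² = 4π²r³/μ at r = 9.47×10^8 km, T = 5820 days = 5820 × 86400 s = 5.02848×10^8 s: μ = 4π²r³/T² = 1.32598×10^11 km³/s².
In km: r₁ = 1.15 × 1.496×10^8 = 1.7204×10^8 km; r₂ = 6.33 × 1.496×10^8 = 9.46968×10^8 km.
The Hohmann ellipse has a_t = (r₁ + r₂)/2 = 5.59504×10^8 km.
At apoapsis, r = 9.46968×10^8 km.
From the vis-viva equation, v = √[μ(2/r − 1/a_t)] = 6.562 km/s.

v = 6.56 km/s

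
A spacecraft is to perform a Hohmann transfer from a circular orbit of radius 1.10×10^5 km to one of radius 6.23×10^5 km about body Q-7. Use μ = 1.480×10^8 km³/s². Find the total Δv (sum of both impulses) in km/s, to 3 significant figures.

Δv = 18.1 km/s

Semi-major axis of the transfer orbit: a_t = (1.100×10^5 + 6.230×10^5)/2 = 3.665×10^5 km.
At r₁ the circular-orbit speed is v₁ = √(μ/r₁) = 36.68 km/s.
On the transfer ellipse at r₁, vis-viva gives v_p = √[μ(2/r₁ − 1/a_t)] = 47.82 km/s.
First burn Δv₁ = |v_p − v₁| = 11.14 km/s.
At r₂, v₂ = √(μ/r₂) = 15.413 km/s.
Transfer-orbit speed at r₂: v_a = √[μ(2/r₂ − 1/a_t)] = 8.4440 km/s.
Second burn Δv₂ = |v₂ − v_a| = 6.969 km/s.
Total Δv = Δv₁ + Δv₂ = 18.11 km/s.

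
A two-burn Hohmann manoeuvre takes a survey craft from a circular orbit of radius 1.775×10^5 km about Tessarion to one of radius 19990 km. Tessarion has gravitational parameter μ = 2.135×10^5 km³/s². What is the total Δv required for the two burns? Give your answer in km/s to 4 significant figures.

Δv = 1.717 km/s

Semi-major axis of the transfer orbit: a_t = (1.775×10^5 + 19990)/2 = 98745 km.
Circular speed at r₁: v₁ = √(μ/r₁) = √(2.135×10^5/1.775×10^5) = 1.09673 km/s.
Transfer-orbit speed at r₁ (vis-viva): v_a = √[μ(2/r₁ − 1/a_t)] = 0.493456 km/s.
First burn Δv₁ = |v_a − v₁| = 0.6033 km/s.
At r₂, v₂ = √(μ/r₂) = 3.268 km/s.
Transfer-orbit speed at r₂: v_p = √[μ(2/r₂ − 1/a_t)] = 4.382 km/s.
Second burn Δv₂ = |v₂ − v_p| = 1.114 km/s.
Total Δv = Δv₁ + Δv₂ = 1.717 km/s.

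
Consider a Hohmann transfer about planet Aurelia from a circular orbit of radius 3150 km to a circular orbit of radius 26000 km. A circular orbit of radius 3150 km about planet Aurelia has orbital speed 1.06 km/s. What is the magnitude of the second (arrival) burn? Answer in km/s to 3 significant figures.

Δv₂ = 0.197 km/s

From the circular-orbit relation v² = μ/r at r = 3150 km: μ = v²r = (1.06)² × 3150 = 3539.34 km³/s².
Transfer-ellipse semi-major axis a_t = (r₁ + r₂)/2 = (3150 + 26000)/2 = 14575 km.
Circular speed at r = 26000 km: v_c = √(μ/r) = 0.36896 km/s.
Vis-viva on the transfer ellipse at r = 26000 km gives v_t = √[μ(2/r − 1/a_t)] = 0.17152 km/s.
Δv₂ = |v_t − v_c| = |0.17152 − 0.36896| = 0.1974 km/s.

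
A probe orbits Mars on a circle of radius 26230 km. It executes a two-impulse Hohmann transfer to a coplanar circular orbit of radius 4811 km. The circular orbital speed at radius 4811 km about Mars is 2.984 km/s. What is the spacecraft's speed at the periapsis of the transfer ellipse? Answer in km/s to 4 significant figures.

From the circular-orbit relation v² = μ/r at r = 4811 km: μ = v²r = (2.984)² × 4811 = 42838.4 km³/s².
Transfer-ellipse semi-major axis a_t = (r₁ + r₂)/2 = (26230 + 4811)/2 = 15520.5 km.
The periapsis of the transfer ellipse is at r = 4811 km.
Applying v² = μ(2/r − 1/a_t): v = 3.879 km/s.

v = 3.879 km/s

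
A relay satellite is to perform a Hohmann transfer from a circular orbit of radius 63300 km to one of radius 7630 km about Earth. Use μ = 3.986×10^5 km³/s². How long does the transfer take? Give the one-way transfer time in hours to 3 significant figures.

Transfer-ellipse semi-major axis a_t = (r₁ + r₂)/2 = (63300 + 7630)/2 = 35465 km.
Half the transfer-orbit period gives t = π√(a_t³/μ) = 33230 s.
Converting: 33230 s ÷ 3600 s/hour = 9.23 hours.

t = 9.23 hours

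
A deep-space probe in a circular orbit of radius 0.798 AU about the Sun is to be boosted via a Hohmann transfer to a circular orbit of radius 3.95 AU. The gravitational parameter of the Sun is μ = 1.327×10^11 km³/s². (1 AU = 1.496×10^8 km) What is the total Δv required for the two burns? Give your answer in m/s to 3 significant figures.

In km: r₁ = 0.798 × 1.496×10^8 = 1.193808×10^8 km; r₂ = 3.95 × 1.496×10^8 = 5.9092×10^8 km.
Transfer-ellipse semi-major axis a_t = (r₁ + r₂)/2 = (1.193808×10^8 + 5.9092×10^8)/2 = 3.551504×10^8 km.
At r₁ the circular-orbit speed is v₁ = √(μ/r₁) = 33.340 km/s.
On the transfer ellipse at r₁, vis-viva equation gives v_p = √[μ(2/r₁ − 1/a_t)] = 43.006 km/s.
First burn Δv₁ = |v_p − v₁| = 9.666 km/s.
At r₂, v₂ = √(μ/r₂) = 14.985 km/s.
Transfer-orbit speed at r₂: v_a = √[μ(2/r₂ − 1/a_t)] = 8.6882 km/s.
Second burn Δv₂ = |v₂ − v_a| = 6.297 km/s.
Total Δv = Δv₁ + Δv₂ = 15.96 km/s.

Δv = 16000 m/s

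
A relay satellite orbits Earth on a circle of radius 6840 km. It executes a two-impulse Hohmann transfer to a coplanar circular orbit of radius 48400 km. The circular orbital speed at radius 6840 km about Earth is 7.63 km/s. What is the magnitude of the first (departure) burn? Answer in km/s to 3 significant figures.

From the circular-orbit relation v² = μ/r at r = 6840 km: μ = v²r = (7.63)² × 6840 = 3.98204×10^5 km³/s².
Transfer-ellipse semi-major axis a_t = (r₁ + r₂)/2 = (6840 + 48400)/2 = 27620 km.
On the circular orbit at r = 6840 km, v_c = √(μ/r) = 7.630 km/s.
Vis-viva on the transfer ellipse at r = 6840 km gives v_t = √[μ(2/r − 1/a_t)] = 10.10 km/s.
Δv₁ = |v_t − v_c| = |10.10 − 7.630| = 2.470 km/s.

Δv₁ = 2.47 km/s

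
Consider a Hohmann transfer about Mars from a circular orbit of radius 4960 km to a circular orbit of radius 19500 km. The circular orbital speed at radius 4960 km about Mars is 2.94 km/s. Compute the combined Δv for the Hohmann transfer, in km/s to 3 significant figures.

Δv = 1.31 km/s

From the circular-orbit relation v² = μ/r at r = 4960 km: μ = v²r = (2.94)² × 4960 = 42872.3 km³/s².
Semi-major axis of the transfer orbit: a_t = (4960 + 19500)/2 = 12230 km.
At r₁ the circular-orbit speed is v₁ = √(μ/r₁) = 2.9400 km/s.
On the transfer ellipse at r₁, vis-viva gives v_p = √[μ(2/r₁ − 1/a_t)] = 3.7124 km/s.
First burn Δv₁ = |v_p − v₁| = 0.7724 km/s.
At r₂, v₂ = √(μ/r₂) = 1.4828 km/s.
Transfer-orbit speed at r₂: v_a = √[μ(2/r₂ − 1/a_t)] = 0.94427 km/s.
Second burn Δv₂ = |v₂ − v_a| = 0.5385 km/s.
Δv = Δv₁ + Δv₂ = 0.7724 + 0.5385 = 1.311 km/s.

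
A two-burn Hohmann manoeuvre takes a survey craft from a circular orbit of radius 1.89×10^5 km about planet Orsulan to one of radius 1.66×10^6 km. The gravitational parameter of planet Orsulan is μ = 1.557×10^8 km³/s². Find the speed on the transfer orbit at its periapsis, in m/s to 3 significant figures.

Semi-major axis of the transfer orbit: a_t = (1.890×10^5 + 1.660×10^6)/2 = 9.245×10^5 km.
At periapsis, r = 1.890×10^5 km.
From the vis-viva equation, v = √[μ(2/r − 1/a_t)] = 38.46 km/s.

v = 38500 m/s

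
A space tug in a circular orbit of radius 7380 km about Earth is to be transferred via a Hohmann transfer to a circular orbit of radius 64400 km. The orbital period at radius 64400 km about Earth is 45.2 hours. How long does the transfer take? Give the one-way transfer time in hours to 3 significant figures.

From Kepler's third law T² = 4π²r³/μ at r = 64400 km, T = 45.2 hours = 45.2 × 3600 s = 1.6272×10^5 s: μ = 4π²r³/T² = 3.98231×10^5 km³/s².
The Hohmann ellipse has a_t = (r₁ + r₂)/2 = 35890 km.
Half the transfer-orbit period gives t = π√(a_t³/μ) = 33850 s.
Converting: 33850 s ÷ 3600 s/hour = 9.40 hours.

t = 9.40 hours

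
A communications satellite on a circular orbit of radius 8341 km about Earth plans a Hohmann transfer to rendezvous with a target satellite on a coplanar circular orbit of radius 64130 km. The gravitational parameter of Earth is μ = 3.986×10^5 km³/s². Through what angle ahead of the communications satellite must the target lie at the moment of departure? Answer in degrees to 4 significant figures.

φ = 103.5°

Semi-major axis of the transfer orbit: a_t = (8341 + 64130)/2 = 36235.5 km.
The half-period of the transfer ellipse is t = π√(a_t³/μ) = 34322.8 s.
Target angular speed ω₂ = √(μ/r₂³) = 3.88756×10^-5 rad/s.
Angle swept by the target during transfer: ω₂·t = 1.33432 rad = 76.451°.
The communications satellite traverses 180° on the transfer ellipse, so the target must lead by 180° − 76.451° = 103.5°.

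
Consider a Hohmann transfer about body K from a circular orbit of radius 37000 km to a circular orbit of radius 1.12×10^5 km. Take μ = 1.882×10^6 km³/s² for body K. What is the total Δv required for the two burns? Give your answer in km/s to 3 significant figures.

Transfer-ellipse semi-major axis a_t = (r₁ + r₂)/2 = (37000 + 1.120×10^5)/2 = 74500 km.
Circular speed at r₁: v₁ = √(μ/r₁) = √(1.882×10^6/37000) = 7.132 km/s.
On the transfer ellipse at r₁, vis-viva equation gives v_p = √[μ(2/r₁ − 1/a_t)] = 8.745 km/s.
First burn Δv₁ = |v_p − v₁| = 1.613 km/s.
Circular speed at r₂: v₂ = √(μ/r₂) = 4.099 km/s.
Transfer-orbit speed at r₂: v_a = √[μ(2/r₂ − 1/a_t)] = 2.889 km/s.
Second burn Δv₂ = |v₂ − v_a| = 1.210 km/s.
Δv = Δv₁ + Δv₂ = 1.613 + 1.210 = 2.823 km/s.

Δv = 2.82 km/s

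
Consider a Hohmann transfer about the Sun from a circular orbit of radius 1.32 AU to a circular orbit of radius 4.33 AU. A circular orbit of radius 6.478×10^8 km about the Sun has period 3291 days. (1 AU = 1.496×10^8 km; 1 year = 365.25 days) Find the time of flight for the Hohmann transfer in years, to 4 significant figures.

From Kepler's third law T² = 4π²r³/μ at r = 6.478×10^8 km, T = 3291 days = 3291 × 86400 s = 2.843424×10^8 s: μ = 4π²r³/T² = 1.32739×10^11 km³/s².
In km: r₁ = 1.32 × 1.496×10^8 = 1.97472×10^8 km; r₂ = 4.33 × 1.496×10^8 = 6.47768×10^8 km.
Transfer-ellipse semi-major axis a_t = (r₁ + r₂)/2 = (1.97472×10^8 + 6.47768×10^8)/2 = 4.2262×10^8 km.
Half the transfer-orbit period gives t = π√(a_t³/μ) = 7.492×10^7 s.
Converting: 7.492×10^7 s ÷ 3.15576×10^7 s/year (365.25 × 86400) = 2.374 years.

t = 2.374 years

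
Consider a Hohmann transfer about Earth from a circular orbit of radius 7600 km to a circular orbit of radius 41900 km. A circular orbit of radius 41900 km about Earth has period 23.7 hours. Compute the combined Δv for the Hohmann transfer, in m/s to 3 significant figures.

From Kepler's third law T² = 4π²r³/μ at r = 41900 km, T = 23.7 hours = 23.7 × 3600 s = 85320 s: μ = 4π²r³/T² = 3.98933×10^5 km³/s².
Transfer-ellipse semi-major axis a_t = (r₁ + r₂)/2 = (7600 + 41900)/2 = 24750 km.
Circular speed at r₁: v₁ = √(μ/r₁) = √(3.98933×10^5/7600) = 7.24508 km/s.
Transfer-orbit speed at r₁ (v² = μ(2/r − 1/a)): v_p = √[μ(2/r₁ − 1/a_t)] = 9.42676 km/s.
First burn Δv₁ = |v_p − v₁| = 2.18168 km/s.
Circular speed at r₂: v₂ = √(μ/r₂) = 3.085624 km/s.
Transfer-orbit speed at r₂: v_a = √[μ(2/r₂ − 1/a_t)] = 1.709867 km/s.
Second burn Δv₂ = |v₂ − v_a| = 1.37576 km/s.
Δv = Δv₁ + Δv₂ = 2.18168 + 1.37576 = 3.557 km/s.

Δv = 3560 m/s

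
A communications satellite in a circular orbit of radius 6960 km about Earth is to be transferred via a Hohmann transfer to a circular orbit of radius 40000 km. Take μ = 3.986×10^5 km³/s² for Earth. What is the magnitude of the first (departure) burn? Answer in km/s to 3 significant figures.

Semi-major axis of the transfer orbit: a_t = (6960 + 40000)/2 = 23480 km.
On the circular orbit at r = 6960 km, v_c = √(μ/r) = 7.5677 km/s.
Vis-viva on the transfer ellipse at r = 6960 km gives v_t = √[μ(2/r − 1/a_t)] = 9.8775 km/s.
Δv₁ = |v_t − v_c| = |9.8775 − 7.5677| = 2.310 km/s.

Δv₁ = 2.31 km/s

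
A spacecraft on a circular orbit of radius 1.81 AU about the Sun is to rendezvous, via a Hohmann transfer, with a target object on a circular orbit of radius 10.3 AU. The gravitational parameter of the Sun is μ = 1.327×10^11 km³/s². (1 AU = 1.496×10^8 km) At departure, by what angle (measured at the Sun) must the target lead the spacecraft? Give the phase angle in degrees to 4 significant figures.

φ = 98.87°

In km: r₁ = 1.81 × 1.496×10^8 = 2.70776×10^8 km; r₂ = 10.3 × 1.496×10^8 = 1.54088×10^9 km.
The Hohmann ellipse has a_t = (r₁ + r₂)/2 = 9.05828×10^8 km.
Transfer time t = π√(a_t³/μ) = 2.351×10^8 s.
Target angular speed ω₂ = √(μ/r₂³) = 6.023×10^-9 rad/s.
Angle swept by the target during transfer: ω₂·t = 1.416 rad = 81.13°.
The spacecraft traverses 180° on the transfer ellipse, so the target must lead by 180° − 81.13° = 98.87°.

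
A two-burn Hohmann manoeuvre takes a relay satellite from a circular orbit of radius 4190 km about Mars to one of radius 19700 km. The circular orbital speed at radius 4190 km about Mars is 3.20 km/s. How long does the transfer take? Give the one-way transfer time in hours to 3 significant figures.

From the circular-orbit relation v² = μ/r at r = 4190 km: μ = v²r = (3.20)² × 4190 = 42905.6 km³/s².
Transfer-ellipse semi-major axis a_t = (r₁ + r₂)/2 = (4190 + 19700)/2 = 11945 km.
Half the transfer-orbit period gives t = π√(a_t³/μ) = 19800 s.
Converting: 19800 s ÷ 3600 s/hour = 5.50 hours.

t = 5.50 hours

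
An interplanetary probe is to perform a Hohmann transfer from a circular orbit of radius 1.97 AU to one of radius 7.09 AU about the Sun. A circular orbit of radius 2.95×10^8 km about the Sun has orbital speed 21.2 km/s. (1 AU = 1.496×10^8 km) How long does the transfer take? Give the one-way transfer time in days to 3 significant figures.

From the circular-orbit relation v² = μ/r at r = 2.95×10^8 km: μ = v²r = (21.2)² × 2.95×10^8 = 1.32585×10^11 km³/s².
In km: r₁ = 1.97 × 1.496×10^8 = 2.94712×10^8 km; r₂ = 7.09 × 1.496×10^8 = 1.060664×10^9 km.
Transfer-ellipse semi-major axis a_t = (r₁ + r₂)/2 = (2.94712×10^8 + 1.060664×10^9)/2 = 6.77688×10^8 km.
Half the transfer-orbit period gives t = π√(a_t³/μ) = 1.522×10^8 s.
Converting: 1.522×10^8 s ÷ 86400 s/day = 1760 days.

t = 1760 days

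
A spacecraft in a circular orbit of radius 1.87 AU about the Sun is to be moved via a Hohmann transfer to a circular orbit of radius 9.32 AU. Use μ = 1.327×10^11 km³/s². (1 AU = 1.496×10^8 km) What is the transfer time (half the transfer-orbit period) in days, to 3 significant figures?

t = 2420 days

In km: r₁ = 1.87 × 1.496×10^8 = 2.79752×10^8 km; r₂ = 9.32 × 1.496×10^8 = 1.394272×10^9 km.
The Hohmann ellipse has a_t = (r₁ + r₂)/2 = 8.37012×10^8 km.
Half the transfer-orbit period gives t = π√(a_t³/μ) = 2.088×10^8 s.
Converting: 2.088×10^8 s ÷ 86400 s/day = 2420 days.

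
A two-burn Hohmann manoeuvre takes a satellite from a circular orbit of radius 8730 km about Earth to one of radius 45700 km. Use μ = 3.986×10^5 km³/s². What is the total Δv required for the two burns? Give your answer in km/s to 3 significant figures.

Semi-major axis of the transfer orbit: a_t = (8730 + 45700)/2 = 27215 km.
Circular speed at r₁: v₁ = √(μ/r₁) = √(3.986×10^5/8730) = 6.757 km/s.
On the transfer ellipse at r₁, v² = μ(2/r − 1/a) gives v_p = √[μ(2/r₁ − 1/a_t)] = 8.756 km/s.
First burn Δv₁ = |v_p − v₁| = 1.999 km/s.
Circular speed at r₂: v₂ = √(μ/r₂) = 2.9533 km/s.
Transfer-orbit speed at r₂: v_a = √[μ(2/r₂ − 1/a_t)] = 1.6727 km/s.
Second burn Δv₂ = |v₂ − v_a| = 1.281 km/s.
Total Δv = Δv₁ + Δv₂ = 3.280 km/s.

Δv = 3.28 km/s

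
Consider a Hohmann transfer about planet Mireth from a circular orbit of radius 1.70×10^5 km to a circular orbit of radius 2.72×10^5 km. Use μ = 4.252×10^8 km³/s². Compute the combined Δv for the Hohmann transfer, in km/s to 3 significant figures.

The Hohmann ellipse has a_t = (r₁ + r₂)/2 = 2.210×10^5 km.
At r₁ the circular-orbit speed is v₁ = √(μ/r₁) = 50.012 km/s.
On the transfer ellipse at r₁, vis-viva gives v_p = √[μ(2/r₁ − 1/a_t)] = 55.483 km/s.
First burn Δv₁ = |v_p − v₁| = 5.471 km/s.
At r₂, v₂ = √(μ/r₂) = 39.538 km/s.
Transfer-orbit speed at r₂: v_a = √[μ(2/r₂ − 1/a_t)] = 34.677 km/s.
Second burn Δv₂ = |v₂ − v_a| = 4.861 km/s.
Total Δv = Δv₁ + Δv₂ = 10.33 km/s.

Δv = 10.3 km/s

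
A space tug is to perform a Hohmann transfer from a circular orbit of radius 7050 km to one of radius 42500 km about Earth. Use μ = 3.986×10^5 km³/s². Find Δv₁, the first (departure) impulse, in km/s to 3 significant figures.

Transfer-ellipse semi-major axis a_t = (r₁ + r₂)/2 = (7050 + 42500)/2 = 24775 km.
On the circular orbit at r = 7050 km, v_c = √(μ/r) = 7.519 km/s.
Vis-viva on the transfer ellipse at r = 7050 km gives v_t = √[μ(2/r − 1/a_t)] = 9.848 km/s.
Δv₁ = |v_t − v_c| = |9.848 − 7.519| = 2.329 km/s.

Δv₁ = 2.33 km/s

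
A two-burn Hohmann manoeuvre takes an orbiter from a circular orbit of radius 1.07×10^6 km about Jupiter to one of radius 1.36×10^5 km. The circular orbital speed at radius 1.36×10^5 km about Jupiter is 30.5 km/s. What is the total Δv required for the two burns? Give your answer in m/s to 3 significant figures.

Δv = 15800 m/s

From the circular-orbit relation v² = μ/r at r = 1.36×10^5 km: μ = v²r = (30.5)² × 1.36×10^5 = 1.26514×10^8 km³/s².
Semi-major axis of the transfer orbit: a_t = (1.070×10^6 + 1.360×10^5)/2 = 6.030×10^5 km.
Circular speed at r₁: v₁ = √(μ/r₁) = √(1.26514×10^8/1.070×10^6) = 10.874 km/s.
Transfer-orbit speed at r₁ (v² = μ(2/r − 1/a)): v_a = √[μ(2/r₁ − 1/a_t)] = 5.1640 km/s.
First burn Δv₁ = |v_a − v₁| = 5.710 km/s.
At r₂, v₂ = √(μ/r₂) = 30.50 km/s.
Transfer-orbit speed at r₂: v_p = √[μ(2/r₂ − 1/a_t)] = 40.63 km/s.
Second burn Δv₂ = |v₂ − v_p| = 10.13 km/s.
Total Δv = Δv₁ + Δv₂ = 15.84 km/s.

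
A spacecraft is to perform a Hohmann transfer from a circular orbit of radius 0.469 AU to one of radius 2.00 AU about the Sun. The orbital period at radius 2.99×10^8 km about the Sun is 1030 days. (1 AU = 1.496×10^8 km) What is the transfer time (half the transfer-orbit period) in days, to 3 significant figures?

From Kepler's third law T² = 4π²r³/μ at r = 2.99×10^8 km, T = 1030 days = 1030 × 86400 s = 8.8992×10^7 s: μ = 4π²r³/T² = 1.33251×10^11 km³/s².
In km: r₁ = 0.469 × 1.496×10^8 = 7.01624×10^7 km; r₂ = 2.00 × 1.496×10^8 = 2.992×10^8 km.
Semi-major axis of the transfer orbit: a_t = (7.01624×10^7 + 2.992×10^8)/2 = 1.846812×10^8 km.
By Kepler's third law the transfer-orbit period is T = 2π√(a_t³/μ), so t = T/2 = 2.160×10^7 s.
Converting: 2.160×10^7 s ÷ 86400 s/day = 250 days.

t = 250 days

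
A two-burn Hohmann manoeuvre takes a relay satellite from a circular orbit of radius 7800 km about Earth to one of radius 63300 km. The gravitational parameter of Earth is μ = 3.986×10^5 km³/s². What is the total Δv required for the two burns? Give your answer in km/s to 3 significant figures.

Δv = 3.72 km/s

Transfer-ellipse semi-major axis a_t = (r₁ + r₂)/2 = (7800 + 63300)/2 = 35550 km.
Circular speed at r₁: v₁ = √(μ/r₁) = √(3.986×10^5/7800) = 7.149 km/s.
Transfer-orbit speed at r₁ (vis-viva): v_p = √[μ(2/r₁ − 1/a_t)] = 9.539 km/s.
First burn Δv₁ = |v_p − v₁| = 2.390 km/s.
At r₂, v₂ = √(μ/r₂) = 2.509 km/s.
Transfer-orbit speed at r₂: v_a = √[μ(2/r₂ − 1/a_t)] = 1.175 km/s.
Second burn Δv₂ = |v₂ − v_a| = 1.334 km/s.
Δv = Δv₁ + Δv₂ = 2.390 + 1.334 = 3.724 km/s.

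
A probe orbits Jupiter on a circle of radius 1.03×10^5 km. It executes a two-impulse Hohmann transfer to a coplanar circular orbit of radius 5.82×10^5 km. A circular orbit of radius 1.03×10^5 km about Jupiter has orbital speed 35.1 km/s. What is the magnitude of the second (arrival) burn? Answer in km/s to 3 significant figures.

Δv₂ = 6.67 km/s

From the circular-orbit relation v² = μ/r at r = 1.03×10^5 km: μ = v²r = (35.1)² × 1.03×10^5 = 1.26897×10^8 km³/s².
Semi-major axis of the transfer orbit: a_t = (1.030×10^5 + 5.820×10^5)/2 = 3.425×10^5 km.
Circular speed at r = 5.820×10^5 km: v_c = √(μ/r) = 14.76605 km/s.
Transfer-orbit speed at the same r (vis-viva, a = a_t): v_t = √[μ(2/r − 1/a_t)] = 8.097530 km/s.
Δv₂ = |v_t − v_c| = |8.097530 − 14.76605| = 6.669 km/s.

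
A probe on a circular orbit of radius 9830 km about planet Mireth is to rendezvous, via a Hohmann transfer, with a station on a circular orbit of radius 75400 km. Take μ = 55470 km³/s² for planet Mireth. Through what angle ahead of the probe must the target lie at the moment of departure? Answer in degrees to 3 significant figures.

φ = 104°

Transfer-ellipse semi-major axis a_t = (r₁ + r₂)/2 = (9830 + 75400)/2 = 42615 km.
Transfer time t = π√(a_t³/μ) = 1.173×10^5 s.
Target angular speed ω₂ = √(μ/r₂³) = 1.138×10^-5 rad/s.
Angle swept by the target during transfer: ω₂·t = 1.3349 rad = 76.48°.
Arrival is 180° from departure on the ellipse, so φ = 180° − 76.48° = 104°.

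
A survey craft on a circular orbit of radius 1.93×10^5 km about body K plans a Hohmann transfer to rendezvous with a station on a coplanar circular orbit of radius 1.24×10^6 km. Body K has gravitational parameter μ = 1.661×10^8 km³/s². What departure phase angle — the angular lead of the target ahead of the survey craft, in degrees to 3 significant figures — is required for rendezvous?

The Hohmann ellipse has a_t = (r₁ + r₂)/2 = 7.165×10^5 km.
The half-period of the transfer ellipse is t = π√(a_t³/μ) = 1.4784×10^5 s.
The target's mean motion on its circular orbit is ω₂ = √(μ/r₂³) = 9.3337×10^-6 rad/s.
Angle swept by the target during transfer: ω₂·t = 1.3799 rad = 79.06°.
Arrival is 180° from departure on the ellipse, so φ = 180° − 79.06° = 101°.

φ = 101°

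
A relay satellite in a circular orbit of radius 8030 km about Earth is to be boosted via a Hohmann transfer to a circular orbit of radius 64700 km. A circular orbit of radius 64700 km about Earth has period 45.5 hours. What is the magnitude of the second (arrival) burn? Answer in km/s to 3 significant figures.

Δv₂ = 1.32 km/s

From Kepler's third law T² = 4π²r³/μ at r = 64700 km, T = 45.5 hours = 45.5 × 3600 s = 1.638×10^5 s: μ = 4π²r³/T² = 3.98515×10^5 km³/s².
Transfer-ellipse semi-major axis a_t = (r₁ + r₂)/2 = (8030 + 64700)/2 = 36365 km.
Circular speed at r = 64700 km: v_c = √(μ/r) = 2.482 km/s.
Transfer-orbit speed at the same r (vis-viva, a = a_t): v_t = √[μ(2/r − 1/a_t)] = 1.166 km/s.
Δv₂ = |v_t − v_c| = |1.166 − 2.482| = 1.316 km/s.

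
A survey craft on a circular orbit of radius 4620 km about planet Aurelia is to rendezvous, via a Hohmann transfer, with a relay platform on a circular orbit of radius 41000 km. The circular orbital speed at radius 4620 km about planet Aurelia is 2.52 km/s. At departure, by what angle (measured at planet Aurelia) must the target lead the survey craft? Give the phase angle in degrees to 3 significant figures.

φ = 105°

From the circular-orbit relation v² = μ/r at r = 4620 km: μ = v²r = (2.52)² × 4620 = 29338.8 km³/s².
Semi-major axis of the transfer orbit: a_t = (4620 + 41000)/2 = 22810 km.
The half-period of the transfer ellipse is t = π√(a_t³/μ) = 63185.3 s.
The target's mean motion on its circular orbit is ω₂ = √(μ/r₂³) = 2.06322×10^-5 rad/s.
Angle swept by the target during transfer: ω₂·t = 1.30365 rad = 74.69°.
The survey craft traverses 180° on the transfer ellipse, so the target must lead by 180° − 74.69° = 105°.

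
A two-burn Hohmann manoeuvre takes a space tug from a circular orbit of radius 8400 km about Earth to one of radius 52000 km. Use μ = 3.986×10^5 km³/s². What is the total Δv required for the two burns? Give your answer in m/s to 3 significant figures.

The Hohmann ellipse has a_t = (r₁ + r₂)/2 = 30200 km.
Circular speed at r₁: v₁ = √(μ/r₁) = √(3.986×10^5/8400) = 6.88857 km/s.
On the transfer ellipse at r₁, v² = μ(2/r − 1/a) gives v_p = √[μ(2/r₁ − 1/a_t)] = 9.03914 km/s.
First burn Δv₁ = |v_p − v₁| = 2.151 km/s.
Circular speed at r₂: v₂ = √(μ/r₂) = 2.7686 km/s.
Transfer-orbit speed at r₂: v_a = √[μ(2/r₂ − 1/a_t)] = 1.4602 km/s.
Second burn Δv₂ = |v₂ − v_a| = 1.308 km/s.
Total Δv = Δv₁ + Δv₂ = 3.459 km/s.

Δv = 3460 m/s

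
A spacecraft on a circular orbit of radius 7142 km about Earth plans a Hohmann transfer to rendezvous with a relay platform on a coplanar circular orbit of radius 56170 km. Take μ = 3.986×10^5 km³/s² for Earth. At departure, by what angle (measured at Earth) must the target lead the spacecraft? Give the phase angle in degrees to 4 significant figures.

Transfer-ellipse semi-major axis a_t = (r₁ + r₂)/2 = (7142 + 56170)/2 = 31656 km.
Transfer time t = π√(a_t³/μ) = 28026 s.
Target angular speed ω₂ = √(μ/r₂³) = 4.7426×10^-5 rad/s.
Angle swept by the target during transfer: ω₂·t = 1.3292 rad = 76.16°.
Arrival is 180° from departure on the ellipse, so φ = 180° − 76.16° = 103.8°.

φ = 103.8°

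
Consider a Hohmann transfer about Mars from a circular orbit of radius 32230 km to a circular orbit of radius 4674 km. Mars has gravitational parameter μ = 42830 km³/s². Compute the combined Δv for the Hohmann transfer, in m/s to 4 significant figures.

The Hohmann ellipse has a_t = (r₁ + r₂)/2 = 18452 km.
Circular speed at r₁: v₁ = √(μ/r₁) = √(42830/32230) = 1.1528 km/s.
Transfer-orbit speed at r₁ (v² = μ(2/r − 1/a)): v_a = √[μ(2/r₁ − 1/a_t)] = 0.58019 km/s.
First burn Δv₁ = |v_a − v₁| = 0.5726 km/s.
Circular speed at r₂: v₂ = √(μ/r₂) = 3.0271 km/s.
Transfer-orbit speed at r₂: v_p = √[μ(2/r₂ − 1/a_t)] = 4.0007 km/s.
Second burn Δv₂ = |v₂ − v_p| = 0.9736 km/s.
Total Δv = Δv₁ + Δv₂ = 1.546 km/s.

Δv = 1546 m/s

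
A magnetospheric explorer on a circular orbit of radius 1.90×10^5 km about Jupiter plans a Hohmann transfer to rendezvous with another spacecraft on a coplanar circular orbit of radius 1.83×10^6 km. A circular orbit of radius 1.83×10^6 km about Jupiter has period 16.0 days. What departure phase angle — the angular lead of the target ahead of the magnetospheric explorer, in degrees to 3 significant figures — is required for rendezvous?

φ = 106°

From Kepler's third law T² = 4π²r³/μ at r = 1.83×10^6 km, T = 16.0 days = 16.0 × 86400 s = 1.3824×10^6 s: μ = 4π²r³/T² = 1.26603×10^8 km³/s².
Transfer-ellipse semi-major axis a_t = (r₁ + r₂)/2 = (1.900×10^5 + 1.830×10^6)/2 = 1.010×10^6 km.
Transfer time t = π√(a_t³/μ) = 2.834×10^5 s.
Target angular speed ω₂ = √(μ/r₂³) = 4.545×10^-6 rad/s.
Angle swept by the target during transfer: ω₂·t = 1.288 rad = 73.80°.
Arrival is 180° from departure on the ellipse, so φ = 180° − 73.80° = 106°.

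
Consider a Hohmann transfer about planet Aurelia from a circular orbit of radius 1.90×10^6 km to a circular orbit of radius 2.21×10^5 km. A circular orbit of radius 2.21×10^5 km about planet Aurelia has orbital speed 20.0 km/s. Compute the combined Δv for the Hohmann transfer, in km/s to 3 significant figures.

Δv = 10.5 km/s

From the circular-orbit relation v² = μ/r at r = 2.21×10^5 km: μ = v²r = (20.0)² × 2.21×10^5 = 8.84000×10^7 km³/s².
Transfer-ellipse semi-major axis a_t = (r₁ + r₂)/2 = (1.900×10^6 + 2.210×10^5)/2 = 1.0605×10^6 km.
Circular speed at r₁: v₁ = √(μ/r₁) = √(8.84000×10^7/1.900×10^6) = 6.821 km/s.
Transfer-orbit speed at r₁ (v² = μ(2/r − 1/a)): v_a = √[μ(2/r₁ − 1/a_t)] = 3.114 km/s.
First burn Δv₁ = |v_a − v₁| = 3.707 km/s.
At r₂, v₂ = √(μ/r₂) = 20.00 km/s.
Transfer-orbit speed at r₂: v_p = √[μ(2/r₂ − 1/a_t)] = 26.77 km/s.
Second burn Δv₂ = |v₂ − v_p| = 6.770 km/s.
Δv = Δv₁ + Δv₂ = 3.707 + 6.770 = 10.48 km/s.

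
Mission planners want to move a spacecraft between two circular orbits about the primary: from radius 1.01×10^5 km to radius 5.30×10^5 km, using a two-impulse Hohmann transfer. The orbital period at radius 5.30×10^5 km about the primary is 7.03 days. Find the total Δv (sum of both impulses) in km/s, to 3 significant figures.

From Kepler's third law T² = 4π²r³/μ at r = 5.30×10^5 km, T = 7.03 days = 7.03 × 86400 s = 6.07392×10^5 s: μ = 4π²r³/T² = 1.59312×10^7 km³/s².
Transfer-ellipse semi-major axis a_t = (r₁ + r₂)/2 = (1.010×10^5 + 5.300×10^5)/2 = 3.155×10^5 km.
Circular speed at r₁: v₁ = √(μ/r₁) = √(1.59312×10^7/1.010×10^5) = 12.55926 km/s.
On the transfer ellipse at r₁, v² = μ(2/r − 1/a) gives v_p = √[μ(2/r₁ − 1/a_t)] = 16.27804 km/s.
First burn Δv₁ = |v_p − v₁| = 3.7188 km/s.
Circular speed at r₂: v₂ = √(μ/r₂) = 5.4826 km/s.
Transfer-orbit speed at r₂: v_a = √[μ(2/r₂ − 1/a_t)] = 3.1020 km/s.
Second burn Δv₂ = |v₂ − v_a| = 2.3806 km/s.
Δv = Δv₁ + Δv₂ = 3.7188 + 2.3806 = 6.099 km/s.

Δv = 6.10 km/s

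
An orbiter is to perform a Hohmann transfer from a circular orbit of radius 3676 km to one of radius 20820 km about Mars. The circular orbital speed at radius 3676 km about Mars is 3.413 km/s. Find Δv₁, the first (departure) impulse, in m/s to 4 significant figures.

From the circular-orbit relation v² = μ/r at r = 3676 km: μ = v²r = (3.413)² × 3676 = 42820.1 km³/s².
Semi-major axis of the transfer orbit: a_t = (3676 + 20820)/2 = 12248 km.
On the circular orbit at r = 3676 km, v_c = √(μ/r) = 3.413 km/s.
Vis-viva on the transfer ellipse at r = 3676 km gives v_t = √[μ(2/r − 1/a_t)] = 4.450 km/s.
Δv₁ = |v_t − v_c| = |4.450 − 3.413| = 1.037 km/s.

Δv₁ = 1037 m/s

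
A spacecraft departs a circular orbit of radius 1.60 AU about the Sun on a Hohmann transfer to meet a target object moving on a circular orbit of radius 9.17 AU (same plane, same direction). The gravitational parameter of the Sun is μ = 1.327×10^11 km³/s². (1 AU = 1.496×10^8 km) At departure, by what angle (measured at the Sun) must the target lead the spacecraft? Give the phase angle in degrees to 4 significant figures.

φ = 99.00°

In km: r₁ = 1.60 × 1.496×10^8 = 2.3936×10^8 km; r₂ = 9.17 × 1.496×10^8 = 1.371832×10^9 km.
Semi-major axis of the transfer orbit: a_t = (2.3936×10^8 + 1.371832×10^9)/2 = 8.05596×10^8 km.
The half-period of the transfer ellipse is t = π√(a_t³/μ) = 1.97192×10^8 s.
The target's mean motion on its circular orbit is ω₂ = √(μ/r₂³) = 7.16942×10^-9 rad/s.
Angle swept by the target during transfer: ω₂·t = 1.4138 rad = 81.00°.
The spacecraft traverses 180° on the transfer ellipse, so the target must lead by 180° − 81.00° = 99.00°.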